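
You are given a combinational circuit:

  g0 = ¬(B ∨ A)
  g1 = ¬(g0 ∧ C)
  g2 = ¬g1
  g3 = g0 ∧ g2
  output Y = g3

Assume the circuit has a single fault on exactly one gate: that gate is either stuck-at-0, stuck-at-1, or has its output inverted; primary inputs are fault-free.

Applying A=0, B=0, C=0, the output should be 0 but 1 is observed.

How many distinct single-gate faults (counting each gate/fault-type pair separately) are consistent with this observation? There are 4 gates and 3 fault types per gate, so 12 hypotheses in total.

6

Fault-free: g0=1, g1=1, g2=0, g3=0 → 0. Observed 1.
  g0 stuck-at-0: output 0 ✗
  g0 stuck-at-1: output 0 ✗
  g0 inverted output: output 0 ✗
  g1 stuck-at-0: output 1 ✓
  g1 stuck-at-1: output 0 ✗
  g1 inverted output: output 1 ✓
  g2 stuck-at-0: output 0 ✗
  g2 stuck-at-1: output 1 ✓
  g2 inverted output: output 1 ✓
  g3 stuck-at-0: output 0 ✗
  g3 stuck-at-1: output 1 ✓
  g3 inverted output: output 1 ✓
Consistent faults: {g1 stuck-at-0, g1 inverted output, g2 stuck-at-1, g2 inverted output, g3 stuck-at-1, g3 inverted output} — 6 in all.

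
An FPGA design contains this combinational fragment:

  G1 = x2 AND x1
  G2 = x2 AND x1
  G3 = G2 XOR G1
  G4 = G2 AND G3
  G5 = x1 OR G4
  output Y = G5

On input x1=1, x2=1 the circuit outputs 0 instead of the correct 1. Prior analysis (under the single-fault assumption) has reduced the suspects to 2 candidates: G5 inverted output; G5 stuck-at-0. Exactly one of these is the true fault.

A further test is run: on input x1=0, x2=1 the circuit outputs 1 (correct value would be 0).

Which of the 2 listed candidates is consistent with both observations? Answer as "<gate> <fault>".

G5 inverted output

Evaluate each candidate on input x1=0, x2=1:
  G5 inverted output: G1=0, G2=0, G3=0, G4=0, G5=1 [inverted output] → 1 — matches
  G5 stuck-at-0: G1=0, G2=0, G3=0, G4=0, G5=0 [stuck-at-0] → 0 — eliminated
Only G5 inverted output reproduces the observed 1.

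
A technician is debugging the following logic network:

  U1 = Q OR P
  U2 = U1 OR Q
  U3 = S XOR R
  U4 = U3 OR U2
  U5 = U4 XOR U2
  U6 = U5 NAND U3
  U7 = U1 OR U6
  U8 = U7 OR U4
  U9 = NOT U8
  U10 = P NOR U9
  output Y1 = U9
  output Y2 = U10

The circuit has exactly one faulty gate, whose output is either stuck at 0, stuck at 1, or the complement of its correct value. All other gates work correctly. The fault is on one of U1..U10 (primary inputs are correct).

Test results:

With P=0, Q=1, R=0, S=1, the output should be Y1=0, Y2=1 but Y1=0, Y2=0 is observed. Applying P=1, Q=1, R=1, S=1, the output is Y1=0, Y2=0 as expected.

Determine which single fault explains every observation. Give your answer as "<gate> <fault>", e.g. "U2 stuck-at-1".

U10 stuck-at-0

Fault-free values for test 1 (P=0, Q=1, R=0, S=1): U1=1, U2=1, U3=1, U4=1, U5=0, U6=1, U7=1, U8=1, U9=0, U10=1, giving Y1=0, Y2=1. Observed Y1=0, Y2=0.
Test 1: faults giving observed Y1=0, Y2=0 are {U10 stuck-at-0, U10 inverted output}.
Test 2 (P=1, Q=1, R=1, S=1): fault-free U1=1, U2=1, U3=0, U4=1, U5=0, U6=1, U7=1, U8=1, U9=0, U10=0 → Y1=0, Y2=0; observed Y1=0, Y2=0. Eliminates U10 inverted output.
Only U10 stuck-at-0 is consistent with every test.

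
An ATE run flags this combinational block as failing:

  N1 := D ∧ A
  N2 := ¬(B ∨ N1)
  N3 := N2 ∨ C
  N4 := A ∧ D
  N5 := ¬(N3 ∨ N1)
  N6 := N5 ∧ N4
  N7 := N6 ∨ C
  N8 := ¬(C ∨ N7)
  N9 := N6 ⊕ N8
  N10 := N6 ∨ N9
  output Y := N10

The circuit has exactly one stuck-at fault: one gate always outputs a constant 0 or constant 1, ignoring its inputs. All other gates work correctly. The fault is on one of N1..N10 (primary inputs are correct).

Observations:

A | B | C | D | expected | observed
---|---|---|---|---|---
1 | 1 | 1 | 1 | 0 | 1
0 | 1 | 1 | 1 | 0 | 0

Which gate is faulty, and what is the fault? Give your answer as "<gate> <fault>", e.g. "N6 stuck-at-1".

Fault-free values for test 1 (A=1, B=1, C=1, D=1): N1=1, N2=0, N3=1, N4=1, N5=0, N6=0, N7=1, N8=0, N9=0, N10=0, giving Y=0. Observed 1.
Test 1: faults giving observed 1 are {N5 stuck-at-1, N6 stuck-at-1, N8 stuck-at-1, N9 stuck-at-1, N10 stuck-at-1}.
Test 2 (A=0, B=1, C=1, D=1): fault-free N1=0, N2=0, N3=1, N4=0, N5=0, N6=0, N7=1, N8=0, N9=0, N10=0 → 0; observed 0. Eliminates N6 stuck-at-1, N8 stuck-at-1, N9 stuck-at-1, N10 stuck-at-1.
Only N5 stuck-at-1 is consistent with every test.

N5 stuck-at-1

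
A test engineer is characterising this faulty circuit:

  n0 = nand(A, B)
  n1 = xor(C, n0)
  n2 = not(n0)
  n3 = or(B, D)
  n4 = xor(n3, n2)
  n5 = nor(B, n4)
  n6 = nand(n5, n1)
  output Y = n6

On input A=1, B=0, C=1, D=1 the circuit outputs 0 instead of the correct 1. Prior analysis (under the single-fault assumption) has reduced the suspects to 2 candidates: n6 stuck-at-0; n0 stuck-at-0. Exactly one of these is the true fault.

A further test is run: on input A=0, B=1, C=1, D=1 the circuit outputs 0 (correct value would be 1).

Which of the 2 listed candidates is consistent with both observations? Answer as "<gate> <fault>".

Evaluate each candidate on input A=0, B=1, C=1, D=1:
  n6 stuck-at-0: n0=1, n1=0, n2=0, n3=1, n4=1, n5=0, n6=0 [stuck-at-0] → 0 — matches
  n0 stuck-at-0: n0=0 [stuck-at-0], n1=1, n2=1, n3=1, n4=0, n5=0, n6=1 → 1 — eliminated
Only n6 stuck-at-0 reproduces the observed 0.

n6 stuck-at-0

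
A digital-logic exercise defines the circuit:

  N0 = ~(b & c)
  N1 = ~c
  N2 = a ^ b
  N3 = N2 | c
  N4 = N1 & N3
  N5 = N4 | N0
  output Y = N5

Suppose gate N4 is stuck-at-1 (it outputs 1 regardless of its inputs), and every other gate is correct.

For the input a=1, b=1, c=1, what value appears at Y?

1

Propagate with N4 forced: N0=0, N1=0, N2=0, N3=1, N4=1 [stuck-at-1], N5=1.
So Y = 1. (Without the fault it would be 0.)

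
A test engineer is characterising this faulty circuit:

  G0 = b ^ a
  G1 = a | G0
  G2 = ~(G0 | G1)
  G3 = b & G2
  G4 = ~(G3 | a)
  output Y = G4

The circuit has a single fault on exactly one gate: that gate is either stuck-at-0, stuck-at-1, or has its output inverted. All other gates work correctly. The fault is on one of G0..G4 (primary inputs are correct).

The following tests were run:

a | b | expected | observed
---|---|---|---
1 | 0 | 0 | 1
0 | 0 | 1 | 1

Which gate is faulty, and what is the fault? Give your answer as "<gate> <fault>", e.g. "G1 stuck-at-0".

G4 stuck-at-1

Fault-free values for test 1 (a=1, b=0): G0=1, G1=1, G2=0, G3=0, G4=0, giving Y=0. Observed 1.
Test 1: faults giving observed 1 are {G4 stuck-at-1, G4 inverted output}.
Test 2 (a=0, b=0): fault-free G0=0, G1=0, G2=1, G3=0, G4=1 → 1; observed 1. Eliminates G4 inverted output.
Only G4 stuck-at-1 is consistent with every test.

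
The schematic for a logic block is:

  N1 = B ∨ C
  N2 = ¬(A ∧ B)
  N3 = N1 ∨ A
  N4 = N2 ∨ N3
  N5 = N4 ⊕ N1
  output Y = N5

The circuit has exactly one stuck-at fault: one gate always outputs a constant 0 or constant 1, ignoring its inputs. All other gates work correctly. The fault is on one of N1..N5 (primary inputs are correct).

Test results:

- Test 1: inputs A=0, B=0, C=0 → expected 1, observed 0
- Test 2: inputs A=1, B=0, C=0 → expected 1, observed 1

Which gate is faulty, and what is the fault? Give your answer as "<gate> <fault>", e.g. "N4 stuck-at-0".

N2 stuck-at-0

Fault-free values for test 1 (A=0, B=0, C=0): N1=0, N2=1, N3=0, N4=1, N5=1, giving Y=1. Observed 0.
Test 1: faults giving observed 0 are {N1 stuck-at-1, N2 stuck-at-0, N4 stuck-at-0, N5 stuck-at-0}.
Test 2 (A=1, B=0, C=0): fault-free N1=0, N2=1, N3=1, N4=1, N5=1 → 1; observed 1. Eliminates N1 stuck-at-1, N4 stuck-at-0, N5 stuck-at-0.
Only N2 stuck-at-0 is consistent with every test.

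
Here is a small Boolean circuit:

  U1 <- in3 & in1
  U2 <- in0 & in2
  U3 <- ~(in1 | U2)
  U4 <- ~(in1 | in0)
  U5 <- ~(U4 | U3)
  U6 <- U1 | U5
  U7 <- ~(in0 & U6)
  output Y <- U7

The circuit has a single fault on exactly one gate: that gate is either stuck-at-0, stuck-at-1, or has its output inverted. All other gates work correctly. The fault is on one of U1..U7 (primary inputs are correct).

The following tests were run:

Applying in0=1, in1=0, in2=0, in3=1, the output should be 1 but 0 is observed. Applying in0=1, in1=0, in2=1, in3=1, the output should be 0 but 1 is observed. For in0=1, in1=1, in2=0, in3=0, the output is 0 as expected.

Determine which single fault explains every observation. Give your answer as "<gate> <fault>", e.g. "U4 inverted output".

U2 inverted output

Fault-free values for test 1 (in0=1, in1=0, in2=0, in3=1): U1=0, U2=0, U3=1, U4=0, U5=0, U6=0, U7=1, giving Y=1. Observed 0.
Test 1: faults giving observed 0 are {U1 stuck-at-1, U1 inverted output, U2 stuck-at-1, U2 inverted output, U3 stuck-at-0, U3 inverted output, U5 stuck-at-1, U5 inverted output, U6 stuck-at-1, U6 inverted output, U7 stuck-at-0, U7 inverted output}.
Test 2 (in0=1, in1=0, in2=1, in3=1): fault-free U1=0, U2=1, U3=0, U4=0, U5=1, U6=1, U7=0 → 0; observed 1. Eliminates U1 stuck-at-1, U1 inverted output, U2 stuck-at-1, U3 stuck-at-0, U5 stuck-at-1, U6 stuck-at-1, U7 stuck-at-0.
Test 3 (in0=1, in1=1, in2=0, in3=0): fault-free U1=0, U2=0, U3=0, U4=0, U5=1, U6=1, U7=0 → 0; observed 0. Eliminates U3 inverted output, U5 inverted output, U6 inverted output, U7 inverted output.
Only U2 inverted output is consistent with every test.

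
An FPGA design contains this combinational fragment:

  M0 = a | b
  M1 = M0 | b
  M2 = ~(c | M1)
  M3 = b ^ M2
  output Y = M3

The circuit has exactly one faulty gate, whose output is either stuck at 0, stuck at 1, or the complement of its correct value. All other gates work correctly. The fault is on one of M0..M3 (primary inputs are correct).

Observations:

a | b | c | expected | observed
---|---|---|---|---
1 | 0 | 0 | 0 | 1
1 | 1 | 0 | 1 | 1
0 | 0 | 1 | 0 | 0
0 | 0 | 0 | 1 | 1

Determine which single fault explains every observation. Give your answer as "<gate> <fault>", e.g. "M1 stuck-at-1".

M0 stuck-at-0

Fault-free values for test 1 (a=1, b=0, c=0): M0=1, M1=1, M2=0, M3=0, giving Y=0. Observed 1.
Test 1: faults giving observed 1 are {M0 stuck-at-0, M0 inverted output, M1 stuck-at-0, M1 inverted output, M2 stuck-at-1, M2 inverted output, M3 stuck-at-1, M3 inverted output}.
Test 2 (a=1, b=1, c=0): fault-free M0=1, M1=1, M2=0, M3=1 → 1; observed 1. Eliminates M1 stuck-at-0, M1 inverted output, M2 stuck-at-1, M2 inverted output, M3 inverted output.
Test 3 (a=0, b=0, c=1): fault-free M0=0, M1=0, M2=0, M3=0 → 0; observed 0. Eliminates M3 stuck-at-1.
Test 4 (a=0, b=0, c=0): fault-free M0=0, M1=0, M2=1, M3=1 → 1; observed 1. Eliminates M0 inverted output.
Only M0 stuck-at-0 is consistent with every test.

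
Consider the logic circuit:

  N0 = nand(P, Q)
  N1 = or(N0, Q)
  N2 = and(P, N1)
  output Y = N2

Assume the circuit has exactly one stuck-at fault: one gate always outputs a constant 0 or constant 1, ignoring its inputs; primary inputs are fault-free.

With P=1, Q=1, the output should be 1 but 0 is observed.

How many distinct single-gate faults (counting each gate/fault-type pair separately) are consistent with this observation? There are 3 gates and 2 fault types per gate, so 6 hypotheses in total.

2

Fault-free: N0=0, N1=1, N2=1 → 1. Observed 0.
  N0 stuck-at-0: output 1 ✗
  N0 stuck-at-1: output 1 ✗
  N1 stuck-at-0: output 0 ✓
  N1 stuck-at-1: output 1 ✗
  N2 stuck-at-0: output 0 ✓
  N2 stuck-at-1: output 1 ✗
Consistent faults: {N1 stuck-at-0, N2 stuck-at-0} — 2 in all.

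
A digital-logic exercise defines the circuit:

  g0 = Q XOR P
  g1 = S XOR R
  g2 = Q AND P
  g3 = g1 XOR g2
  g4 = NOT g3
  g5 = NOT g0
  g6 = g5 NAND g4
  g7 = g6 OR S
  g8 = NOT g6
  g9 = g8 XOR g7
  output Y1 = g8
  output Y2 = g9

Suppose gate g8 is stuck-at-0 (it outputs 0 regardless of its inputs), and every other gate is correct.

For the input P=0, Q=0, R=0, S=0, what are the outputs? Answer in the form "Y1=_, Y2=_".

Y1=0, Y2=0

Propagate with g8 forced: g0=0, g1=0, g2=0, g3=0, g4=1, g5=1, g6=0, g7=0, g8=0 [stuck-at-0], g9=0.
So the outputs are Y1=0, Y2=0. (Without the fault they would be Y1=1, Y2=1.)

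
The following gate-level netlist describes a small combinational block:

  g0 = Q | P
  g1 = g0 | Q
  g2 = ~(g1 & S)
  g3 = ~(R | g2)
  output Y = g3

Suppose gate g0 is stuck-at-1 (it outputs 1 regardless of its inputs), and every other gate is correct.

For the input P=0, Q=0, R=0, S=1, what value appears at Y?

Propagate with g0 forced: g0=1 [stuck-at-1], g1=1, g2=0, g3=1.
So Y = 1. (Without the fault it would be 0.)

1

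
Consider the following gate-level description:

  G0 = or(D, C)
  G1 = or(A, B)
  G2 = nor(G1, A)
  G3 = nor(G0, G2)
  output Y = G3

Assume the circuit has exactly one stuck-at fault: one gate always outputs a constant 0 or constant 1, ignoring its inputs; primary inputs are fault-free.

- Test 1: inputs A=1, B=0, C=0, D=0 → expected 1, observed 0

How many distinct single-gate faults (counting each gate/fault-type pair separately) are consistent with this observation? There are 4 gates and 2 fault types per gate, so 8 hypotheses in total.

Fault-free: G0=0, G1=1, G2=0, G3=1 → 1. Observed 0.
  G0 stuck-at-0: output 1 ✗
  G0 stuck-at-1: output 0 ✓
  G1 stuck-at-0: output 1 ✗
  G1 stuck-at-1: output 1 ✗
  G2 stuck-at-0: output 1 ✗
  G2 stuck-at-1: output 0 ✓
  G3 stuck-at-0: output 0 ✓
  G3 stuck-at-1: output 1 ✗
Consistent faults: {G0 stuck-at-1, G2 stuck-at-1, G3 stuck-at-0} — 3 in all.

3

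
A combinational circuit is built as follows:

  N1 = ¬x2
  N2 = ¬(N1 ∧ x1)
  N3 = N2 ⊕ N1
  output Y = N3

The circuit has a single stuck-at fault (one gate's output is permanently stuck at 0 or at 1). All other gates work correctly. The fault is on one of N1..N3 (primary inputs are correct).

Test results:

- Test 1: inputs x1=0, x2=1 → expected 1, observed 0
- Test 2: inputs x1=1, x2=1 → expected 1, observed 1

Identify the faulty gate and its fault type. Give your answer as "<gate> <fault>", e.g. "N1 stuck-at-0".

Fault-free values for test 1 (x1=0, x2=1): N1=0, N2=1, N3=1, giving Y=1. Observed 0.
Test 1: faults giving observed 0 are {N1 stuck-at-1, N2 stuck-at-0, N3 stuck-at-0}.
Test 2 (x1=1, x2=1): fault-free N1=0, N2=1, N3=1 → 1; observed 1. Eliminates N2 stuck-at-0, N3 stuck-at-0.
Only N1 stuck-at-1 is consistent with every test.

N1 stuck-at-1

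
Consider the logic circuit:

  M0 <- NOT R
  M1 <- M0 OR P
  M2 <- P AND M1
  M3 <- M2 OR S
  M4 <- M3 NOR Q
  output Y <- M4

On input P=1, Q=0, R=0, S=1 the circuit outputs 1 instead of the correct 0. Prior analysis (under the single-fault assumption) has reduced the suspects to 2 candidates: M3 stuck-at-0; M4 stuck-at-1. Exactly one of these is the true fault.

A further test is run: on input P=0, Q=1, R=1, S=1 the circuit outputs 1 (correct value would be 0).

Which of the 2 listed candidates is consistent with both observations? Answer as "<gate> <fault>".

Evaluate each candidate on input P=0, Q=1, R=1, S=1:
  M3 stuck-at-0: M0=0, M1=0, M2=0, M3=0 [stuck-at-0], M4=0 → 0 — eliminated
  M4 stuck-at-1: M0=0, M1=0, M2=0, M3=1, M4=1 [stuck-at-1] → 1 — matches
Only M4 stuck-at-1 reproduces the observed 1.

M4 stuck-at-1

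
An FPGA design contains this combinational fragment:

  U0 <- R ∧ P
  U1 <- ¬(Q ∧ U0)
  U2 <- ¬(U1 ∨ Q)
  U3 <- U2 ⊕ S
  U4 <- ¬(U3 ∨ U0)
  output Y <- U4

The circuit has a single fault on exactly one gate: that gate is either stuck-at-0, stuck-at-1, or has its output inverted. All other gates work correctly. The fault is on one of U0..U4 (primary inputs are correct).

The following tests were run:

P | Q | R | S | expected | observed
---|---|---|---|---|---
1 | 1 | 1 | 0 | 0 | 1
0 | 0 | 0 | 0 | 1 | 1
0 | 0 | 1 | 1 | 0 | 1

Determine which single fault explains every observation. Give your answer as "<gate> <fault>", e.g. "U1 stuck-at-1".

Fault-free values for test 1 (P=1, Q=1, R=1, S=0): U0=1, U1=0, U2=0, U3=0, U4=0, giving Y=0. Observed 1.
Test 1: faults giving observed 1 are {U0 stuck-at-0, U0 inverted output, U4 stuck-at-1, U4 inverted output}.
Test 2 (P=0, Q=0, R=0, S=0): fault-free U0=0, U1=1, U2=0, U3=0, U4=1 → 1; observed 1. Eliminates U0 inverted output, U4 inverted output.
Test 3 (P=0, Q=0, R=1, S=1): fault-free U0=0, U1=1, U2=0, U3=1, U4=0 → 0; observed 1. Eliminates U0 stuck-at-0.
Only U4 stuck-at-1 is consistent with every test.

U4 stuck-at-1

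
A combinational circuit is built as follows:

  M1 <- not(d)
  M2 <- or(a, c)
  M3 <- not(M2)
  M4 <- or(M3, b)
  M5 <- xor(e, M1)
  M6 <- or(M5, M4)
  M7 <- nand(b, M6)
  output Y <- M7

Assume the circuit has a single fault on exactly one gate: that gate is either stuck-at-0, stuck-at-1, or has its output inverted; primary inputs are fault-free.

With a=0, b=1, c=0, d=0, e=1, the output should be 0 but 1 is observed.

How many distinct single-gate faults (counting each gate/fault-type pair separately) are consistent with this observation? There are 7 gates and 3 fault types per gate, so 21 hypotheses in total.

Fault-free: M1=1, M2=0, M3=1, M4=1, M5=0, M6=1, M7=0 → 0. Observed 1.
  M1: none of the 3 fault types match ✗
  M2: none of the 3 fault types match ✗
  M3: none of the 3 fault types match ✗
  M4: stuck-at-0, inverted output ✓; others ✗
  M5: none of the 3 fault types match ✗
  M6: stuck-at-0, inverted output ✓; others ✗
  M7: stuck-at-1, inverted output ✓; others ✗
Consistent faults: {M4 stuck-at-0, M4 inverted output, M6 stuck-at-0, M6 inverted output, M7 stuck-at-1, M7 inverted output} — 6 in all.

6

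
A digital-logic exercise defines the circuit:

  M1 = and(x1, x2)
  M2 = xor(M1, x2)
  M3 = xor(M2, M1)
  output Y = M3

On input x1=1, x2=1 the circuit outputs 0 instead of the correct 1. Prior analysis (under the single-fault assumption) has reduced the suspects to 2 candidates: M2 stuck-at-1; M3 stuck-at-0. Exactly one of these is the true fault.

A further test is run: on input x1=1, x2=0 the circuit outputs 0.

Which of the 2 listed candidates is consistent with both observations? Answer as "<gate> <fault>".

M3 stuck-at-0

Evaluate each candidate on input x1=1, x2=0:
  M2 stuck-at-1: M1=0, M2=1 [stuck-at-1], M3=1 → 1 — eliminated
  M3 stuck-at-0: M1=0, M2=0, M3=0 [stuck-at-0] → 0 — matches
Only M3 stuck-at-0 reproduces the observed 0.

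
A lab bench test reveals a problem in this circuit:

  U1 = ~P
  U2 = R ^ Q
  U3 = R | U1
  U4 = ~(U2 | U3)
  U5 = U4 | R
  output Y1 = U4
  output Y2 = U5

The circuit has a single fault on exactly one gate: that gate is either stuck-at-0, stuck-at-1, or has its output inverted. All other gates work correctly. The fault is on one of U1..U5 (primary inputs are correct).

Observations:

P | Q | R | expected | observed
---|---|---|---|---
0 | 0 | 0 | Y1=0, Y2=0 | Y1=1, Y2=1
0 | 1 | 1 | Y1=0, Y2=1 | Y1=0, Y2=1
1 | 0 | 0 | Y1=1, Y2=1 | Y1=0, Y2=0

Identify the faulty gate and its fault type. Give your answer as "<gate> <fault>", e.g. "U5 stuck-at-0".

U1 inverted output

Fault-free values for test 1 (P=0, Q=0, R=0): U1=1, U2=0, U3=1, U4=0, U5=0, giving Y1=0, Y2=0. Observed Y1=1, Y2=1.
Test 1: faults giving observed Y1=1, Y2=1 are {U1 stuck-at-0, U1 inverted output, U3 stuck-at-0, U3 inverted output, U4 stuck-at-1, U4 inverted output}.
Test 2 (P=0, Q=1, R=1): fault-free U1=1, U2=0, U3=1, U4=0, U5=1 → Y1=0, Y2=1; observed Y1=0, Y2=1. Eliminates U3 stuck-at-0, U3 inverted output, U4 stuck-at-1, U4 inverted output.
Test 3 (P=1, Q=0, R=0): fault-free U1=0, U2=0, U3=0, U4=1, U5=1 → Y1=1, Y2=1; observed Y1=0, Y2=0. Eliminates U1 stuck-at-0.
Only U1 inverted output is consistent with every test.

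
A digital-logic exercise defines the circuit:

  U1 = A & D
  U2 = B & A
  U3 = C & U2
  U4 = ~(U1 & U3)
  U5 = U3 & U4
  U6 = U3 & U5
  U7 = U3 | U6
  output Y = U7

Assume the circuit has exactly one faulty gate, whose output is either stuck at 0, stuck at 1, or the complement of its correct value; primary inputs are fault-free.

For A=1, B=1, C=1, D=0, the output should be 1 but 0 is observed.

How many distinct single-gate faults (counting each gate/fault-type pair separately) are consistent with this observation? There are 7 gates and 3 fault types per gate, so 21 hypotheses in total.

Fault-free: U1=0, U2=1, U3=1, U4=1, U5=1, U6=1, U7=1 → 1. Observed 0.
  U1: none of the 3 fault types match ✗
  U2: stuck-at-0, inverted output ✓; others ✗
  U3: stuck-at-0, inverted output ✓; others ✗
  U4: none of the 3 fault types match ✗
  U5: none of the 3 fault types match ✗
  U6: none of the 3 fault types match ✗
  U7: stuck-at-0, inverted output ✓; others ✗
Consistent faults: {U2 stuck-at-0, U2 inverted output, U3 stuck-at-0, U3 inverted output, U7 stuck-at-0, U7 inverted output} — 6 in all.

6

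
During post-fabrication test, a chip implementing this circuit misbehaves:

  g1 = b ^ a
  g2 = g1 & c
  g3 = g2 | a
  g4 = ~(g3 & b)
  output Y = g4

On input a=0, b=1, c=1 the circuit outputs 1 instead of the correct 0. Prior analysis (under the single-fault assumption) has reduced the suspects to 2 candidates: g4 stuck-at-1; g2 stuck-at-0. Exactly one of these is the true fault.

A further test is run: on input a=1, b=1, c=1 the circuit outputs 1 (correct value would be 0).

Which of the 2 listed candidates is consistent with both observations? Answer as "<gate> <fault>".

Evaluate each candidate on input a=1, b=1, c=1:
  g4 stuck-at-1: g1=0, g2=0, g3=1, g4=1 [stuck-at-1] → 1 — matches
  g2 stuck-at-0: g1=0, g2=0 [stuck-at-0], g3=1, g4=0 → 0 — eliminated
Only g4 stuck-at-1 reproduces the observed 1.

g4 stuck-at-1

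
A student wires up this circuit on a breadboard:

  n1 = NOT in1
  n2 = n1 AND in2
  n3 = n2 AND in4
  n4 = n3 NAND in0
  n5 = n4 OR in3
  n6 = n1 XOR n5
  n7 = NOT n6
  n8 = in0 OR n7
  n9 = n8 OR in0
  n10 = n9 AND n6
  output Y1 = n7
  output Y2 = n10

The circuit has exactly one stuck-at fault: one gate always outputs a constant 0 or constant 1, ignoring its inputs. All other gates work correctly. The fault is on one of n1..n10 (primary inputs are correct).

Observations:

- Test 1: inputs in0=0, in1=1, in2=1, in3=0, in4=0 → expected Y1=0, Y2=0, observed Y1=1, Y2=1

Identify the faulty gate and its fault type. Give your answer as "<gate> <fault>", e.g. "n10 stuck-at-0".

Fault-free values for test 1 (in0=0, in1=1, in2=1, in3=0, in4=0): n1=0, n2=0, n3=0, n4=1, n5=1, n6=1, n7=0, n8=0, n9=0, n10=0, giving Y1=0, Y2=0. Observed Y1=1, Y2=1.
Test 1: faults giving observed Y1=1, Y2=1 are {n7 stuck-at-1}.
Only n7 stuck-at-1 is consistent with every test.

n7 stuck-at-1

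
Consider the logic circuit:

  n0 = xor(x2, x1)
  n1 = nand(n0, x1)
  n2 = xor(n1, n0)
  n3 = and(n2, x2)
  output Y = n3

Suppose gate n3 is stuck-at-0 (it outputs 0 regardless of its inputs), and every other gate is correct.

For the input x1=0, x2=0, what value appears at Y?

0

Propagate with n3 forced: n0=0, n1=1, n2=1, n3=0 [stuck-at-0].
So Y = 0. (Same as the fault-free value — the fault is masked on this input.)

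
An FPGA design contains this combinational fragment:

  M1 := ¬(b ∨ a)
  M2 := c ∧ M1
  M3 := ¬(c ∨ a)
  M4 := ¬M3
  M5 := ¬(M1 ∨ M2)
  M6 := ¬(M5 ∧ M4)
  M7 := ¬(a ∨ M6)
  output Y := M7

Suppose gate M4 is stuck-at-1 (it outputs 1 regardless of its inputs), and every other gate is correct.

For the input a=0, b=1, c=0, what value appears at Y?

1

Propagate with M4 forced: M1=0, M2=0, M3=1, M4=1 [stuck-at-1], M5=1, M6=0, M7=1.
So Y = 1. (Without the fault it would be 0.)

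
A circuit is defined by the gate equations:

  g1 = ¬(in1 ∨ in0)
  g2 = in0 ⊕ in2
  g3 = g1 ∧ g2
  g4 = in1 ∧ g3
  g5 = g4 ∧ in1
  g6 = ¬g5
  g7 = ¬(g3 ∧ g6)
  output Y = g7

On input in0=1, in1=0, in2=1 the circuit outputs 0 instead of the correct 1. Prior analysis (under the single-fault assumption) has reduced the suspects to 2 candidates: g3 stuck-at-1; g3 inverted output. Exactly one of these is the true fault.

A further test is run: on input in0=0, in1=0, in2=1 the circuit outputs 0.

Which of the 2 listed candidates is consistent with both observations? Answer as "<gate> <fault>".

Evaluate each candidate on input in0=0, in1=0, in2=1:
  g3 stuck-at-1: g1=1, g2=1, g3=1 [stuck-at-1], g4=0, g5=0, g6=1, g7=0 → 0 — matches
  g3 inverted output: g1=1, g2=1, g3=0 [inverted output], g4=0, g5=0, g6=1, g7=1 → 1 — eliminated
Only g3 stuck-at-1 reproduces the observed 0.

g3 stuck-at-1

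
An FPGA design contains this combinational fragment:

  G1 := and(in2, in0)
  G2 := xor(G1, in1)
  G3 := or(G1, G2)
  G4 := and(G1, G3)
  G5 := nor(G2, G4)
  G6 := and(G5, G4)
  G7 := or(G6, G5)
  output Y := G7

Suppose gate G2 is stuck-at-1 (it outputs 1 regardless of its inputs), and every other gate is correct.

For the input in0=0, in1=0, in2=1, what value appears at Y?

Propagate with G2 forced: G1=0, G2=1 [stuck-at-1], G3=1, G4=0, G5=0, G6=0, G7=0.
So Y = 0. (Without the fault it would be 1.)

0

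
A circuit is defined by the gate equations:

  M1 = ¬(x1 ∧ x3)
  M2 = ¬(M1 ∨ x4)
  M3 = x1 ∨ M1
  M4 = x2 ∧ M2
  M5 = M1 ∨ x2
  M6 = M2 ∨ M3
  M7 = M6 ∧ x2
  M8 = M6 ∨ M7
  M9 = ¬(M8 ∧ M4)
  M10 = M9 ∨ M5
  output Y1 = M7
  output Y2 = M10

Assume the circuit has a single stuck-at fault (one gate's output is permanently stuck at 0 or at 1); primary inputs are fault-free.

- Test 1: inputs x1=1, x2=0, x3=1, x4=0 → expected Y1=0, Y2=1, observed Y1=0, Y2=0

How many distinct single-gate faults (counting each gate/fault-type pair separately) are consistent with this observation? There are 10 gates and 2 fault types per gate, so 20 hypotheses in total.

3

Fault-free: M1=0, M2=1, M3=1, M4=0, M5=0, M6=1, M7=0, M8=1, M9=1, M10=1 → Y1=0, Y2=1. Observed Y1=0, Y2=0.
  M1: none of the 2 fault types match ✗
  M2: none of the 2 fault types match ✗
  M3: none of the 2 fault types match ✗
  M4: stuck-at-1 ✓; others ✗
  M5: none of the 2 fault types match ✗
  M6: none of the 2 fault types match ✗
  M7: none of the 2 fault types match ✗
  M8: none of the 2 fault types match ✗
  M9: stuck-at-0 ✓; others ✗
  M10: stuck-at-0 ✓; others ✗
Consistent faults: {M4 stuck-at-1, M9 stuck-at-0, M10 stuck-at-0} — 3 in all.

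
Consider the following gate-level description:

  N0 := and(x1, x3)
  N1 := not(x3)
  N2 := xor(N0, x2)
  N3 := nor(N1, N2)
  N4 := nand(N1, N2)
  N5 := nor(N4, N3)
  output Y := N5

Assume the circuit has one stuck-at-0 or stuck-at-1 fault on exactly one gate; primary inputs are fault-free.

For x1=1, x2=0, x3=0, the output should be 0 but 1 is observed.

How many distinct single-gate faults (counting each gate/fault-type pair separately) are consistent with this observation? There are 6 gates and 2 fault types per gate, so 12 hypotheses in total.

4

Fault-free: N0=0, N1=1, N2=0, N3=0, N4=1, N5=0 → 0. Observed 1.
  N0 stuck-at-0: output 0 ✗
  N0 stuck-at-1: output 1 ✓
  N1 stuck-at-0: output 0 ✗
  N1 stuck-at-1: output 0 ✗
  N2 stuck-at-0: output 0 ✗
  N2 stuck-at-1: output 1 ✓
  N3 stuck-at-0: output 0 ✗
  N3 stuck-at-1: output 0 ✗
  N4 stuck-at-0: output 1 ✓
  N4 stuck-at-1: output 0 ✗
  N5 stuck-at-0: output 0 ✗
  N5 stuck-at-1: output 1 ✓
Consistent faults: {N0 stuck-at-1, N2 stuck-at-1, N4 stuck-at-0, N5 stuck-at-1} — 4 in all.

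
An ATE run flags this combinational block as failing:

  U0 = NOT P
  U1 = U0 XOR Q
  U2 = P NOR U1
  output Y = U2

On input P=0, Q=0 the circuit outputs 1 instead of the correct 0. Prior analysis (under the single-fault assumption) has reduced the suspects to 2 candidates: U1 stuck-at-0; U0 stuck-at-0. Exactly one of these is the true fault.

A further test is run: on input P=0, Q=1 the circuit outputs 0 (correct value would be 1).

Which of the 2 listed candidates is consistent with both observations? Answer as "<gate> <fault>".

U0 stuck-at-0

Evaluate each candidate on input P=0, Q=1:
  U1 stuck-at-0: U0=1, U1=0 [stuck-at-0], U2=1 → 1 — eliminated
  U0 stuck-at-0: U0=0 [stuck-at-0], U1=1, U2=0 → 0 — matches
Only U0 stuck-at-0 reproduces the observed 0.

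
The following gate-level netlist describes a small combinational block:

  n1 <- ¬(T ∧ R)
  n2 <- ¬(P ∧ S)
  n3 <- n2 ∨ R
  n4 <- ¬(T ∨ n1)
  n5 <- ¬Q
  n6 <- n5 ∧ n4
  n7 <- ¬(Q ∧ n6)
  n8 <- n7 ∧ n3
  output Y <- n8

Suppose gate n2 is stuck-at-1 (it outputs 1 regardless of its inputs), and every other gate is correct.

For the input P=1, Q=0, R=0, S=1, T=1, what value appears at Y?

1

Propagate with n2 forced: n1=1, n2=1 [stuck-at-1], n3=1, n4=0, n5=1, n6=0, n7=1, n8=1.
So Y = 1. (Without the fault it would be 0.)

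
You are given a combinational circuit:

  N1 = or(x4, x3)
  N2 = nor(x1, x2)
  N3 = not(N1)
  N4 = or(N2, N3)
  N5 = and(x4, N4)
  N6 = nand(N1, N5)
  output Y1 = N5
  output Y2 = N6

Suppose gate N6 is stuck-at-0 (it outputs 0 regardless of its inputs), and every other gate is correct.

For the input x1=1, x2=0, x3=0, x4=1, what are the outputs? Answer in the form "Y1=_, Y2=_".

Propagate with N6 forced: N1=1, N2=0, N3=0, N4=0, N5=0, N6=0 [stuck-at-0].
So the outputs are Y1=0, Y2=0. (Without the fault they would be Y1=0, Y2=1.)

Y1=0, Y2=0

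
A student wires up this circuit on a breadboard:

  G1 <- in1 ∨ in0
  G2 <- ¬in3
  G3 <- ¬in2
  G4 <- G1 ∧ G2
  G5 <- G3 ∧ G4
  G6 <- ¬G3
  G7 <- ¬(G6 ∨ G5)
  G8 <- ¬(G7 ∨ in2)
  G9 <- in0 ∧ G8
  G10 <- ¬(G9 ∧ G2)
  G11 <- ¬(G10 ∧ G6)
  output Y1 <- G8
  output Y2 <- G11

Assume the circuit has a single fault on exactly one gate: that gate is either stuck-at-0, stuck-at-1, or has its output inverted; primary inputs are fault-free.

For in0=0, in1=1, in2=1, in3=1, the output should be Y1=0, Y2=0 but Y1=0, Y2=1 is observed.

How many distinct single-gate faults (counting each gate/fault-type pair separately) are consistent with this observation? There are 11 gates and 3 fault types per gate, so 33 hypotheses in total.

Fault-free: G1=1, G2=0, G3=0, G4=0, G5=0, G6=1, G7=0, G8=0, G9=0, G10=1, G11=0 → Y1=0, Y2=0. Observed Y1=0, Y2=1.
  G1: none of the 3 fault types match ✗
  G2: none of the 3 fault types match ✗
  G3: stuck-at-1, inverted output ✓; others ✗
  G4: none of the 3 fault types match ✗
  G5: none of the 3 fault types match ✗
  G6: stuck-at-0, inverted output ✓; others ✗
  G7: none of the 3 fault types match ✗
  G8: none of the 3 fault types match ✗
  G9: none of the 3 fault types match ✗
  G10: stuck-at-0, inverted output ✓; others ✗
  G11: stuck-at-1, inverted output ✓; others ✗
Consistent faults: {G3 stuck-at-1, G3 inverted output, G6 stuck-at-0, G6 inverted output, G10 stuck-at-0, G10 inverted output, G11 stuck-at-1, G11 inverted output} — 8 in all.

8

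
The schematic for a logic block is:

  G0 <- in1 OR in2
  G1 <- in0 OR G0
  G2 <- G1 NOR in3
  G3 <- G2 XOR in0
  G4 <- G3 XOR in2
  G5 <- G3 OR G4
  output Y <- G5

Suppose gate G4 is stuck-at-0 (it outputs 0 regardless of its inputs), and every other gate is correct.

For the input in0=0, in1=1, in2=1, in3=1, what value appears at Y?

Propagate with G4 forced: G0=1, G1=1, G2=0, G3=0, G4=0 [stuck-at-0], G5=0.
So Y = 0. (Without the fault it would be 1.)

0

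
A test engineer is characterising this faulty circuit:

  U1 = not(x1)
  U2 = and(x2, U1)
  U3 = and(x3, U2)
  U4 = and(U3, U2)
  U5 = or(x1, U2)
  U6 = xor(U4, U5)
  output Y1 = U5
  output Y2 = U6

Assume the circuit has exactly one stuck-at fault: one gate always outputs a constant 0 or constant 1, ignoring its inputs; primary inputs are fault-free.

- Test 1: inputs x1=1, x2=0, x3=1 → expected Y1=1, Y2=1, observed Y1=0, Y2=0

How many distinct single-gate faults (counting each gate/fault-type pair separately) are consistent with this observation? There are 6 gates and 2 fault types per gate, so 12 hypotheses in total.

Fault-free: U1=0, U2=0, U3=0, U4=0, U5=1, U6=1 → Y1=1, Y2=1. Observed Y1=0, Y2=0.
  U1 stuck-at-0: output Y1=1, Y2=1 ✗
  U1 stuck-at-1: output Y1=1, Y2=1 ✗
  U2 stuck-at-0: output Y1=1, Y2=1 ✗
  U2 stuck-at-1: output Y1=1, Y2=0 ✗
  U3 stuck-at-0: output Y1=1, Y2=1 ✗
  U3 stuck-at-1: output Y1=1, Y2=1 ✗
  U4 stuck-at-0: output Y1=1, Y2=1 ✗
  U4 stuck-at-1: output Y1=1, Y2=0 ✗
  U5 stuck-at-0: output Y1=0, Y2=0 ✓
  U5 stuck-at-1: output Y1=1, Y2=1 ✗
  U6 stuck-at-0: output Y1=1, Y2=0 ✗
  U6 stuck-at-1: output Y1=1, Y2=1 ✗
Consistent faults: {U5 stuck-at-0} — 1 in all.

1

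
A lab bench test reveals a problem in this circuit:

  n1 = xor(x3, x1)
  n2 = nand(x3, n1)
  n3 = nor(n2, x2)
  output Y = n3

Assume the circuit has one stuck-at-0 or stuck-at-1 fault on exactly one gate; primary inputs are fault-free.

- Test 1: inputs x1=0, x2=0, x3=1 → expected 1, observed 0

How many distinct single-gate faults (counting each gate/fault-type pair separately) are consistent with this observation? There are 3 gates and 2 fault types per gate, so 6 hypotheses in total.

Fault-free: n1=1, n2=0, n3=1 → 1. Observed 0.
  n1 stuck-at-0: output 0 ✓
  n1 stuck-at-1: output 1 ✗
  n2 stuck-at-0: output 1 ✗
  n2 stuck-at-1: output 0 ✓
  n3 stuck-at-0: output 0 ✓
  n3 stuck-at-1: output 1 ✗
Consistent faults: {n1 stuck-at-0, n2 stuck-at-1, n3 stuck-at-0} — 3 in all.

3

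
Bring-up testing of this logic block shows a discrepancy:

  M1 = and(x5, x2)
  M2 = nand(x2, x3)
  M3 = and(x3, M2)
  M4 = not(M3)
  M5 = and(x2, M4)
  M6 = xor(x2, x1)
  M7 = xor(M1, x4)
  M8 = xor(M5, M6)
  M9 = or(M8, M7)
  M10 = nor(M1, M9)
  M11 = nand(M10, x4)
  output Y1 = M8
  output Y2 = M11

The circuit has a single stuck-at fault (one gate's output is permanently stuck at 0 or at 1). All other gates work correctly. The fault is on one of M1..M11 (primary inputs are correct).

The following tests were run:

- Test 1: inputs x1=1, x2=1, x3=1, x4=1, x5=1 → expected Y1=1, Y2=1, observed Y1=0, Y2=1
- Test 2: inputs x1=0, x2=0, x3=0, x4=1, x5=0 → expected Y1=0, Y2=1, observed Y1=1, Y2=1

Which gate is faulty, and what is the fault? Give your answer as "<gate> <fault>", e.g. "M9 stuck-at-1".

M6 stuck-at-1

Fault-free values for test 1 (x1=1, x2=1, x3=1, x4=1, x5=1): M1=1, M2=0, M3=0, M4=1, M5=1, M6=0, M7=0, M8=1, M9=1, M10=0, M11=1, giving Y1=1, Y2=1. Observed Y1=0, Y2=1.
Test 1: faults giving observed Y1=0, Y2=1 are {M2 stuck-at-1, M3 stuck-at-1, M4 stuck-at-0, M5 stuck-at-0, M6 stuck-at-1, M8 stuck-at-0}.
Test 2 (x1=0, x2=0, x3=0, x4=1, x5=0): fault-free M1=0, M2=1, M3=0, M4=1, M5=0, M6=0, M7=1, M8=0, M9=1, M10=0, M11=1 → Y1=0, Y2=1; observed Y1=1, Y2=1. Eliminates M2 stuck-at-1, M3 stuck-at-1, M4 stuck-at-0, M5 stuck-at-0, M8 stuck-at-0.
Only M6 stuck-at-1 is consistent with every test.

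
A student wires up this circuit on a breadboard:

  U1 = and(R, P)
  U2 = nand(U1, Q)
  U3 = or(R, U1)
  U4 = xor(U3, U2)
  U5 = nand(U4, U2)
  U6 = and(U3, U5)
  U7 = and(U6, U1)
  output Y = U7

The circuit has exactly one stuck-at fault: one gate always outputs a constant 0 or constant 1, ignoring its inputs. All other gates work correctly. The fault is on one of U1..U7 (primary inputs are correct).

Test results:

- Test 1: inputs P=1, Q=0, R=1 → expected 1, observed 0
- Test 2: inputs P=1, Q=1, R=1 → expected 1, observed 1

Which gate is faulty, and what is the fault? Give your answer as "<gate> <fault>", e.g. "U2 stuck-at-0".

U4 stuck-at-1

Fault-free values for test 1 (P=1, Q=0, R=1): U1=1, U2=1, U3=1, U4=0, U5=1, U6=1, U7=1, giving Y=1. Observed 0.
Test 1: faults giving observed 0 are {U1 stuck-at-0, U3 stuck-at-0, U4 stuck-at-1, U5 stuck-at-0, U6 stuck-at-0, U7 stuck-at-0}.
Test 2 (P=1, Q=1, R=1): fault-free U1=1, U2=0, U3=1, U4=1, U5=1, U6=1, U7=1 → 1; observed 1. Eliminates U1 stuck-at-0, U3 stuck-at-0, U5 stuck-at-0, U6 stuck-at-0, U7 stuck-at-0.
Only U4 stuck-at-1 is consistent with every test.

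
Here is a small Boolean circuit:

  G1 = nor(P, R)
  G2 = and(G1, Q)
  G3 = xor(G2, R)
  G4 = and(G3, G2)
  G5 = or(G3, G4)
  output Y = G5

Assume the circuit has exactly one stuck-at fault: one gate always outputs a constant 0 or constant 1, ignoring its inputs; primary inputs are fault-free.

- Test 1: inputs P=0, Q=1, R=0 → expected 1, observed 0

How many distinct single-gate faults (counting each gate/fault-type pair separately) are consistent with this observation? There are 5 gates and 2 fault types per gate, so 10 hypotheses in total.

4

Fault-free: G1=1, G2=1, G3=1, G4=1, G5=1 → 1. Observed 0.
  G1 stuck-at-0: output 0 ✓
  G1 stuck-at-1: output 1 ✗
  G2 stuck-at-0: output 0 ✓
  G2 stuck-at-1: output 1 ✗
  G3 stuck-at-0: output 0 ✓
  G3 stuck-at-1: output 1 ✗
  G4 stuck-at-0: output 1 ✗
  G4 stuck-at-1: output 1 ✗
  G5 stuck-at-0: output 0 ✓
  G5 stuck-at-1: output 1 ✗
Consistent faults: {G1 stuck-at-0, G2 stuck-at-0, G3 stuck-at-0, G5 stuck-at-0} — 4 in all.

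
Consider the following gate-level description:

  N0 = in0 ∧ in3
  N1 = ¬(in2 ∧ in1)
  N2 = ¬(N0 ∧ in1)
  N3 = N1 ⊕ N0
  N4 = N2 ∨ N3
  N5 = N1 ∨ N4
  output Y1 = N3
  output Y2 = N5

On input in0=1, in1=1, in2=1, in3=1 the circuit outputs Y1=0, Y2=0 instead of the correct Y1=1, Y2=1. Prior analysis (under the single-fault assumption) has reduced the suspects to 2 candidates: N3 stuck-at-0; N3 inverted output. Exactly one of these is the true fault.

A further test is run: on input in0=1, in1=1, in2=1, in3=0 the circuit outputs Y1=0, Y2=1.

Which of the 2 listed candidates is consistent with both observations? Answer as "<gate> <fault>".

Evaluate each candidate on input in0=1, in1=1, in2=1, in3=0:
  N3 stuck-at-0: N0=0, N1=0, N2=1, N3=0 [stuck-at-0], N4=1, N5=1 → Y1=0, Y2=1 — matches
  N3 inverted output: N0=0, N1=0, N2=1, N3=1 [inverted output], N4=1, N5=1 → Y1=1, Y2=1 — eliminated
Only N3 stuck-at-0 reproduces the observed Y1=0, Y2=1.

N3 stuck-at-0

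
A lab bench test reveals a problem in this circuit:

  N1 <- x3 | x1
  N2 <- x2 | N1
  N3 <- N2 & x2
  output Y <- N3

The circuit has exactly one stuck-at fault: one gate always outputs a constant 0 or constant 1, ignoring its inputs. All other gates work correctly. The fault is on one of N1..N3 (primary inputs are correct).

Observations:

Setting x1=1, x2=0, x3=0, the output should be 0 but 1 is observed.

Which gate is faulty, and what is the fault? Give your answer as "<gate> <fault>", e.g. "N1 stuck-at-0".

Fault-free values for test 1 (x1=1, x2=0, x3=0): N1=1, N2=1, N3=0, giving Y=0. Observed 1.
Test 1: faults giving observed 1 are {N3 stuck-at-1}.
Only N3 stuck-at-1 is consistent with every test.

N3 stuck-at-1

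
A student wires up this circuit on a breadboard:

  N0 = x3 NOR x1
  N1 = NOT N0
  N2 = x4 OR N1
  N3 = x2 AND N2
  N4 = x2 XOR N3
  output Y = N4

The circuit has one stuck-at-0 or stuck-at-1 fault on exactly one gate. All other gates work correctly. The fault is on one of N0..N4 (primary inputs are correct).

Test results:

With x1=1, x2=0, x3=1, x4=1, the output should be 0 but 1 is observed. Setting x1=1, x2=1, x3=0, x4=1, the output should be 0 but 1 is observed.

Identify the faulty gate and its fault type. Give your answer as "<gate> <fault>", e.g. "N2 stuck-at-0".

Fault-free values for test 1 (x1=1, x2=0, x3=1, x4=1): N0=0, N1=1, N2=1, N3=0, N4=0, giving Y=0. Observed 1.
Test 1: faults giving observed 1 are {N3 stuck-at-1, N4 stuck-at-1}.
Test 2 (x1=1, x2=1, x3=0, x4=1): fault-free N0=0, N1=1, N2=1, N3=1, N4=0 → 0; observed 1. Eliminates N3 stuck-at-1.
Only N4 stuck-at-1 is consistent with every test.

N4 stuck-at-1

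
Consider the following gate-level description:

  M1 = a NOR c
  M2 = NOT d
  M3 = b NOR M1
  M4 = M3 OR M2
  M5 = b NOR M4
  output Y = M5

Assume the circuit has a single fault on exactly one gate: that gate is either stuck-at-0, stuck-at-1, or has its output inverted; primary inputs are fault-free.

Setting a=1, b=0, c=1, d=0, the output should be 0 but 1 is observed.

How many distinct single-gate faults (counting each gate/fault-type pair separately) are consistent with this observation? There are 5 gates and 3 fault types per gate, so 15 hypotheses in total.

Fault-free: M1=0, M2=1, M3=1, M4=1, M5=0 → 0. Observed 1.
  M1: none of the 3 fault types match ✗
  M2: none of the 3 fault types match ✗
  M3: none of the 3 fault types match ✗
  M4: stuck-at-0, inverted output ✓; others ✗
  M5: stuck-at-1, inverted output ✓; others ✗
Consistent faults: {M4 stuck-at-0, M4 inverted output, M5 stuck-at-1, M5 inverted output} — 4 in all.

4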